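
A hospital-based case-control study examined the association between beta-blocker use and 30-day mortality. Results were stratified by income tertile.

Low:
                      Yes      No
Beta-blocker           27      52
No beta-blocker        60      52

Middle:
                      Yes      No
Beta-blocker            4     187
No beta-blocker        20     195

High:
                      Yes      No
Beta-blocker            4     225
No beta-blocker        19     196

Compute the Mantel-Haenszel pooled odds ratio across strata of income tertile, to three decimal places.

OR_MH = Σ(aᵢdᵢ/nᵢ) / Σ(bᵢcᵢ/nᵢ), where nᵢ is the stratum total.
Stratum 1 (Low): n = 191; a·d/n = 27·52/191 = 7.3508; b·c/n = 52·60/191 = 16.3351
Stratum 2 (Middle): n = 406; a·d/n = 4·195/406 = 1.9212; b·c/n = 187·20/406 = 9.2118
Stratum 3 (High): n = 444; a·d/n = 4·196/444 = 1.7658; b·c/n = 225·19/444 = 9.6284
OR_MH = (7.3508 + 1.9212 + 1.7658) / (16.3351 + 9.2118 + 9.6284) = 11.0377 / 35.1753 = 0.31379

0.314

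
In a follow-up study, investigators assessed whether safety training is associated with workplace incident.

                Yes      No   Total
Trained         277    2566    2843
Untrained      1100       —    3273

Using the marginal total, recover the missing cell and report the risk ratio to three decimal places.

The missing cell is in the unexposed row: 3273 − 1100 = 2173.
So a = 277, b = 2566, c = 1100, d = 2173.
RR = [a/(a+b)] / [c/(c+d)] = (277/2843) / (1100/3273) = 0.09743/0.33608 = 0.28991

0.290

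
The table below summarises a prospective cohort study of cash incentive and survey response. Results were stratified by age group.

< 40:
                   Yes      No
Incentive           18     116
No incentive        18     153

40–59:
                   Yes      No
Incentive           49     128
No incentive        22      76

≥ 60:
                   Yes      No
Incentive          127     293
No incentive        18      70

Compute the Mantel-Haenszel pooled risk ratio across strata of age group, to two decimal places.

RR_MH = Σ(aᵢ·n₀ᵢ/nᵢ) / Σ(cᵢ·n₁ᵢ/nᵢ), with n₁ᵢ = aᵢ+bᵢ (exposed), n₀ᵢ = cᵢ+dᵢ (unexposed), nᵢ = n₁ᵢ+n₀ᵢ.
Stratum 1 (< 40): n₁ = 134, n₀ = 171, n = 305; a·n₀/n = 18·171/305 = 10.0918; c·n₁/n = 18·134/305 = 7.9082
Stratum 2 (40–59): n₁ = 177, n₀ = 98, n = 275; a·n₀/n = 49·98/275 = 17.4618; c·n₁/n = 22·177/275 = 14.1600
Stratum 3 (≥ 60): n₁ = 420, n₀ = 88, n = 508; a·n₀/n = 127·88/508 = 22.0000; c·n₁/n = 18·420/508 = 14.8819
RR_MH = (10.0918 + 17.4618 + 22.0000) / (7.9082 + 14.1600 + 14.8819) = 49.5536 / 36.9501 = 1.34110

1.34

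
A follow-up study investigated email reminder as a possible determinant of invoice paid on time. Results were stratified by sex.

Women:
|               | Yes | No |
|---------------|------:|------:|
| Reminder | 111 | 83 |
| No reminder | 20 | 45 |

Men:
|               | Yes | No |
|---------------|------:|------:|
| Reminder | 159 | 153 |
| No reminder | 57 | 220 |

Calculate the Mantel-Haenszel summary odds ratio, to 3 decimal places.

OR_MH = Σ(aᵢdᵢ/nᵢ) / Σ(bᵢcᵢ/nᵢ), where nᵢ is the stratum total.
Stratum 1 (Women): n = 259; a·d/n = 111·45/259 = 19.2857; b·c/n = 83·20/259 = 6.4093
Stratum 2 (Men): n = 589; a·d/n = 159·220/589 = 59.3888; b·c/n = 153·57/589 = 14.8065
OR_MH = (19.2857 + 59.3888) / (6.4093 + 14.8065) = 78.6745 / 21.2157 = 3.70831

3.708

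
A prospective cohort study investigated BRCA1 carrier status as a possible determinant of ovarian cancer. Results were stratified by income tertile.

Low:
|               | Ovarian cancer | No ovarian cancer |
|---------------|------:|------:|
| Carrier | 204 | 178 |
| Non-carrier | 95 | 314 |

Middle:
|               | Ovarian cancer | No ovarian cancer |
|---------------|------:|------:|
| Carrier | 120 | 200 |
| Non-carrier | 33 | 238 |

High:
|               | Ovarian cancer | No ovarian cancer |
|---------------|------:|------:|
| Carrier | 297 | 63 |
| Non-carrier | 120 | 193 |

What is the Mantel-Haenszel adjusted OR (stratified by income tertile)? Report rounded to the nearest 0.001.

OR_MH = Σ(aᵢdᵢ/nᵢ) / Σ(bᵢcᵢ/nᵢ), where nᵢ is the stratum total.
Stratum 1 (Low): n = 791; a·d/n = 204·314/791 = 80.9810; b·c/n = 178·95/791 = 21.3780
Stratum 2 (Middle): n = 591; a·d/n = 120·238/591 = 48.3249; b·c/n = 200·33/591 = 11.1675
Stratum 3 (High): n = 673; a·d/n = 297·193/673 = 85.1724; b·c/n = 63·120/673 = 11.2333
OR_MH = (80.9810 + 48.3249 + 85.1724) / (21.3780 + 11.1675 + 11.2333) = 214.4783 / 43.7788 = 4.89914

4.899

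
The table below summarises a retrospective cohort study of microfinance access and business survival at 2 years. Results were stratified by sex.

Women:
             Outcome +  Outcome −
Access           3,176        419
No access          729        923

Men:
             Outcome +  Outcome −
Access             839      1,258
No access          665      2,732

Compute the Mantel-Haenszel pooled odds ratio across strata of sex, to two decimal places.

4.64

OR_MH = Σ(aᵢdᵢ/nᵢ) / Σ(bᵢcᵢ/nᵢ), where nᵢ is the stratum total.
Stratum 1 (Women): n = 5247; a·d/n = 3176·923/5247 = 558.6903; b·c/n = 419·729/5247 = 58.2144
Stratum 2 (Men): n = 5494; a·d/n = 839·2732/5494 = 417.2093; b·c/n = 1258·665/5494 = 152.2697
OR_MH = (558.6903 + 417.2093) / (58.2144 + 152.2697) = 975.8996 / 210.4842 = 4.63645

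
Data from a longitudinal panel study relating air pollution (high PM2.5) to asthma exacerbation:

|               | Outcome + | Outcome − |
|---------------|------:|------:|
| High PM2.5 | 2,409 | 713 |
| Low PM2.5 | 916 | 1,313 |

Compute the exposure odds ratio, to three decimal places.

4.843

Cells: a = 2409, b = 713, c = 916, d = 1313.
OR = (a·d)/(b·c) = (2409 × 1313) / (713 × 916) = 3163017 / 653108 = 4.84302
The odds of asthma exacerbation are about 4.84 times as high in the high pm2.5 group.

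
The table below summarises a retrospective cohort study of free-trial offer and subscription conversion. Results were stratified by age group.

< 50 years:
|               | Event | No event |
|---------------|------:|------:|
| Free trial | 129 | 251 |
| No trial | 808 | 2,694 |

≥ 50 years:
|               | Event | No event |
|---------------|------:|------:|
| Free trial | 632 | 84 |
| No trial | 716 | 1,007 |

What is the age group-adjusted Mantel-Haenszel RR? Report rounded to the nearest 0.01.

RR_MH = Σ(aᵢ·n₀ᵢ/nᵢ) / Σ(cᵢ·n₁ᵢ/nᵢ), with n₁ᵢ = aᵢ+bᵢ (exposed), n₀ᵢ = cᵢ+dᵢ (unexposed), nᵢ = n₁ᵢ+n₀ᵢ.
Stratum 1 (< 50 years): n₁ = 380, n₀ = 3502, n = 3882; a·n₀/n = 129·3502/3882 = 116.3725; c·n₁/n = 808·380/3882 = 79.0933
Stratum 2 (≥ 50 years): n₁ = 716, n₀ = 1723, n = 2439; a·n₀/n = 632·1723/2439 = 446.4682; c·n₁/n = 716·716/2439 = 210.1911
RR_MH = (116.3725 + 446.4682) / (79.0933 + 210.1911) = 562.8407 / 289.2843 = 1.94563

1.95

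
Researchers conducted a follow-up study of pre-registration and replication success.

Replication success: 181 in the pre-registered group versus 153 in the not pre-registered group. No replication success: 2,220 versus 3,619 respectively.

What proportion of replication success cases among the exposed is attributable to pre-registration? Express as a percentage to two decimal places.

46.19

From the description: a = 181, b = 2220, c = 153, d = 3619.
Risk in exposed = 181/2401 = 0.07539; risk in unexposed = 153/3772 = 0.04056.
RR = 0.07539/0.04056 = 1.85852
AR% = (RR − 1)/RR × 100 = (1.85852 − 1)/1.85852 × 100 = 46.1937%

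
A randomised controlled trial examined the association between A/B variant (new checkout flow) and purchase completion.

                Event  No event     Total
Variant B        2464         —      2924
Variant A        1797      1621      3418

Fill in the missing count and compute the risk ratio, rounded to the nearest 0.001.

The missing cell is in the exposed row: 2924 − 2464 = 460.
So a = 2464, b = 460, c = 1797, d = 1621.
RR = [a/(a+b)] / [c/(c+d)] = (2464/2924) / (1797/3418) = 0.84268/0.52575 = 1.60283

1.603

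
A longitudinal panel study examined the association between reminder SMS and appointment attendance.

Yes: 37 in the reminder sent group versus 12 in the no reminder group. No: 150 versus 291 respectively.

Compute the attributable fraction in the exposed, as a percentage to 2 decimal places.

From the description: a = 37, b = 150, c = 12, d = 291.
Risk in exposed = 37/187 = 0.19786; risk in unexposed = 12/303 = 0.03960.
RR = 0.19786/0.03960 = 4.99599
AR% = (RR − 1)/RR × 100 = (4.99599 − 1)/4.99599 × 100 = 79.9839%

79.98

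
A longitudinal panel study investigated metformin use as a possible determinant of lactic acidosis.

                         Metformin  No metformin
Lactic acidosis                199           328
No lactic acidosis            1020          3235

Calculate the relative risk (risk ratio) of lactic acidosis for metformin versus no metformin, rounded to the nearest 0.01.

Reading the table with exposure as columns: a = 199 (Metformin, case), b = 1020 (Metformin, non-case), c = 328 (No metformin, case), d = 3235.
Risk in exposed = 199/1219 = 0.16325; risk in unexposed = 328/3563 = 0.09206.
RR = 0.16325 / 0.09206 = 1.77334
The risk among the exposed is 1.77 times that among the unexposed.

1.77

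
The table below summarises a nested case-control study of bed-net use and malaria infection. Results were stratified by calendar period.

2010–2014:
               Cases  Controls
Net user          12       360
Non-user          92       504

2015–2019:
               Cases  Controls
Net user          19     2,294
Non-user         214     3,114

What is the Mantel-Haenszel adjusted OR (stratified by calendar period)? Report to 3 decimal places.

OR_MH = Σ(aᵢdᵢ/nᵢ) / Σ(bᵢcᵢ/nᵢ), where nᵢ is the stratum total.
Stratum 1 (2010–2014): n = 968; a·d/n = 12·504/968 = 6.2479; b·c/n = 360·92/968 = 34.2149
Stratum 2 (2015–2019): n = 5641; a·d/n = 19·3114/5641 = 10.4886; b·c/n = 2294·214/5641 = 87.0264
OR_MH = (6.2479 + 10.4886) / (34.2149 + 87.0264) = 16.7365 / 121.2413 = 0.13804

0.138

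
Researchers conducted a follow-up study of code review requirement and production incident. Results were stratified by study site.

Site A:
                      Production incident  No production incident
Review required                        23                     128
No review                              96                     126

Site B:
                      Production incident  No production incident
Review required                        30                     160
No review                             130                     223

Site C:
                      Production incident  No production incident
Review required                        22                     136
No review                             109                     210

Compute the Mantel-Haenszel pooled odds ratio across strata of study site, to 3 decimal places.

0.291

OR_MH = Σ(aᵢdᵢ/nᵢ) / Σ(bᵢcᵢ/nᵢ), where nᵢ is the stratum total.
Stratum 1 (Site A): n = 373; a·d/n = 23·126/373 = 7.7694; b·c/n = 128·96/373 = 32.9437
Stratum 2 (Site B): n = 543; a·d/n = 30·223/543 = 12.3204; b·c/n = 160·130/543 = 38.3057
Stratum 3 (Site C): n = 477; a·d/n = 22·210/477 = 9.6855; b·c/n = 136·109/477 = 31.0776
OR_MH = (7.7694 + 12.3204 + 9.6855) / (32.9437 + 38.3057 + 31.0776) = 29.7754 / 102.3270 = 0.29098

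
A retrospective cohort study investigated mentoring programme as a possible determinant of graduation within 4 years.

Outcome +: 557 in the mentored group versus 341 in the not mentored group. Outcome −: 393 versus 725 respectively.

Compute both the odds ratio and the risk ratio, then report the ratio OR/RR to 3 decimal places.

From the description: a = 557, b = 393, c = 341, d = 725.
OR = (557·725)/(393·341) = 403825/134013 = 3.01333
Risk in exposed = 557/950 = 0.58632; risk in unexposed = 341/1066 = 0.31989; RR = 1.83288
OR/RR = 3.01333 / 1.83288 = 1.64404
The outcome is not rare, so the OR lies further from 1 than the RR.

1.644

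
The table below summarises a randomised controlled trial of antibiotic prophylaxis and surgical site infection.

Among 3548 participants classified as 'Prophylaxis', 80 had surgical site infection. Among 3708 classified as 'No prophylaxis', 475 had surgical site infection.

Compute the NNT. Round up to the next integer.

10

Risk in treated group = 80/3548 = 0.02255; risk in control = 475/3708 = 0.12810.
Absolute risk reduction = 0.12810 − 0.02255 = 0.10555
NNT = 1 / ARR = 1 / 0.10555 = 9.474 → round up → 10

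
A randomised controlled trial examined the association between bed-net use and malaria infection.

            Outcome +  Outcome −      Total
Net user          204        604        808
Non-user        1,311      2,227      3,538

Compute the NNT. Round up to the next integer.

Risk in treated group = 204/808 = 0.25248; risk in control = 1311/3538 = 0.37055.
Absolute risk reduction = 0.37055 − 0.25248 = 0.11807
NNT = 1 / ARR = 1 / 0.11807 = 8.469 → round up → 9

9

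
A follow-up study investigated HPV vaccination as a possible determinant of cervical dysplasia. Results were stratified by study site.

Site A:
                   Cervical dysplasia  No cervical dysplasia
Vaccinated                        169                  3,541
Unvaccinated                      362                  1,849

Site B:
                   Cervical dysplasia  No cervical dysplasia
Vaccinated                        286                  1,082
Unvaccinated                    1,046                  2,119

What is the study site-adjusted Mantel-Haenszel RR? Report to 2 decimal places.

0.48

RR_MH = Σ(aᵢ·n₀ᵢ/nᵢ) / Σ(cᵢ·n₁ᵢ/nᵢ), with n₁ᵢ = aᵢ+bᵢ (exposed), n₀ᵢ = cᵢ+dᵢ (unexposed), nᵢ = n₁ᵢ+n₀ᵢ.
Stratum 1 (Site A): n₁ = 3710, n₀ = 2211, n = 5921; a·n₀/n = 169·2211/5921 = 63.1074; c·n₁/n = 362·3710/5921 = 226.8232
Stratum 2 (Site B): n₁ = 1368, n₀ = 3165, n = 4533; a·n₀/n = 286·3165/4533 = 199.6889; c·n₁/n = 1046·1368/4533 = 315.6691
RR_MH = (63.1074 + 199.6889) / (226.8232 + 315.6691) = 262.7964 / 542.4923 = 0.48442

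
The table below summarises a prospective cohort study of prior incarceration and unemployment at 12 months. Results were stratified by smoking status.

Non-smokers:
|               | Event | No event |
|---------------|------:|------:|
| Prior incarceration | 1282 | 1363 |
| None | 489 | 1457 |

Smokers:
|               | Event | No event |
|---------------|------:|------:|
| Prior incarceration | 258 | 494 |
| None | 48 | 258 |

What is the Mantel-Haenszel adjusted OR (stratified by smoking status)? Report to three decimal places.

2.803

OR_MH = Σ(aᵢdᵢ/nᵢ) / Σ(bᵢcᵢ/nᵢ), where nᵢ is the stratum total.
Stratum 1 (Non-smokers): n = 4591; a·d/n = 1282·1457/4591 = 406.8556; b·c/n = 1363·489/4591 = 145.1769
Stratum 2 (Smokers): n = 1058; a·d/n = 258·258/1058 = 62.9149; b·c/n = 494·48/1058 = 22.4121
OR_MH = (406.8556 + 62.9149) / (145.1769 + 22.4121) = 469.7705 / 167.5890 = 2.80311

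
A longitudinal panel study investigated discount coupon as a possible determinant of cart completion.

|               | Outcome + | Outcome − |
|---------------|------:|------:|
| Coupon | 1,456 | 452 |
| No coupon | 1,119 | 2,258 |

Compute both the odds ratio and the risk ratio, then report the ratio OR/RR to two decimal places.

Cells: a = 1456, b = 452, c = 1119, d = 2258.
OR = (1456·2258)/(452·1119) = 3287648/505788 = 6.50005
Risk in exposed = 1456/1908 = 0.76310; risk in unexposed = 1119/3377 = 0.33136; RR = 2.30295
OR/RR = 6.50005 / 2.30295 = 2.82249
The outcome is not rare, so the OR lies further from 1 than the RR.

2.82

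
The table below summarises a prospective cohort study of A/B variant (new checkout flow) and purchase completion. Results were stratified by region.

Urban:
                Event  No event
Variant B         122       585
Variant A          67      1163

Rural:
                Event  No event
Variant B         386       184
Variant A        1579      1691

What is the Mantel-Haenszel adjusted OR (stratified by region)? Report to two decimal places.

OR_MH = Σ(aᵢdᵢ/nᵢ) / Σ(bᵢcᵢ/nᵢ), where nᵢ is the stratum total.
Stratum 1 (Urban): n = 1937; a·d/n = 122·1163/1937 = 73.2504; b·c/n = 585·67/1937 = 20.2349
Stratum 2 (Rural): n = 3840; a·d/n = 386·1691/3840 = 169.9807; b·c/n = 184·1579/3840 = 75.6604
OR_MH = (73.2504 + 169.9807) / (20.2349 + 75.6604) = 243.2311 / 95.8953 = 2.53642

2.54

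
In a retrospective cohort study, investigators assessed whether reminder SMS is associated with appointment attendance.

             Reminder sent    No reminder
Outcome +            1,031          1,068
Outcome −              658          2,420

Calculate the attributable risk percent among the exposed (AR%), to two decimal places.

Reading the table with exposure as columns: a = 1031 (Reminder sent, case), b = 658 (Reminder sent, non-case), c = 1068 (No reminder, case), d = 2420.
Risk in exposed = 1031/1689 = 0.61042; risk in unexposed = 1068/3488 = 0.30619.
RR = 0.61042/0.30619 = 1.99358
AR% = (RR − 1)/RR × 100 = (1.99358 − 1)/1.99358 × 100 = 49.8390%

49.84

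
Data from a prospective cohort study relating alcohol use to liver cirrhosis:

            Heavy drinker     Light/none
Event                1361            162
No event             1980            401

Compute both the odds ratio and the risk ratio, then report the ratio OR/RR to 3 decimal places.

1.202

Reading the table with exposure as columns: a = 1361 (Heavy drinker, case), b = 1980 (Heavy drinker, non-case), c = 162 (Light/none, case), d = 401.
OR = (1361·401)/(1980·162) = 545761/320760 = 1.70146
Risk in exposed = 1361/3341 = 0.40736; risk in unexposed = 162/563 = 0.28774; RR = 1.41571
OR/RR = 1.70146 / 1.41571 = 1.20184
The outcome is not rare, so the OR lies further from 1 than the RR.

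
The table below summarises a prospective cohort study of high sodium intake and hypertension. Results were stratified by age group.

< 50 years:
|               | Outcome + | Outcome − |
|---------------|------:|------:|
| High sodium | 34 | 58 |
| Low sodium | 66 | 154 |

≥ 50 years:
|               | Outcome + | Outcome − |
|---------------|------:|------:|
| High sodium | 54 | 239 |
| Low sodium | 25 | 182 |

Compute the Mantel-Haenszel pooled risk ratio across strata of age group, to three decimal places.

1.358

RR_MH = Σ(aᵢ·n₀ᵢ/nᵢ) / Σ(cᵢ·n₁ᵢ/nᵢ), with n₁ᵢ = aᵢ+bᵢ (exposed), n₀ᵢ = cᵢ+dᵢ (unexposed), nᵢ = n₁ᵢ+n₀ᵢ.
Stratum 1 (< 50 years): n₁ = 92, n₀ = 220, n = 312; a·n₀/n = 34·220/312 = 23.9744; c·n₁/n = 66·92/312 = 19.4615
Stratum 2 (≥ 50 years): n₁ = 293, n₀ = 207, n = 500; a·n₀/n = 54·207/500 = 22.3560; c·n₁/n = 25·293/500 = 14.6500
RR_MH = (23.9744 + 22.3560) / (19.4615 + 14.6500) = 46.3304 / 34.1115 = 1.35820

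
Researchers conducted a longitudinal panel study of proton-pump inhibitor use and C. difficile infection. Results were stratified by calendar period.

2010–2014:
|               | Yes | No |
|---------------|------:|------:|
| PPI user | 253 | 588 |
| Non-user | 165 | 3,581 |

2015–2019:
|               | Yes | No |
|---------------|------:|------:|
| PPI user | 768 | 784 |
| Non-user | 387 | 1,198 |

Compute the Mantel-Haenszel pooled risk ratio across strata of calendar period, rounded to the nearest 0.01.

RR_MH = Σ(aᵢ·n₀ᵢ/nᵢ) / Σ(cᵢ·n₁ᵢ/nᵢ), with n₁ᵢ = aᵢ+bᵢ (exposed), n₀ᵢ = cᵢ+dᵢ (unexposed), nᵢ = n₁ᵢ+n₀ᵢ.
Stratum 1 (2010–2014): n₁ = 841, n₀ = 3746, n = 4587; a·n₀/n = 253·3746/4587 = 206.6139; c·n₁/n = 165·841/4587 = 30.2518
Stratum 2 (2015–2019): n₁ = 1552, n₀ = 1585, n = 3137; a·n₀/n = 768·1585/3137 = 388.0395; c·n₁/n = 387·1552/3137 = 191.4645
RR_MH = (206.6139 + 388.0395) / (30.2518 + 191.4645) = 594.6534 / 221.7163 = 2.68205

2.68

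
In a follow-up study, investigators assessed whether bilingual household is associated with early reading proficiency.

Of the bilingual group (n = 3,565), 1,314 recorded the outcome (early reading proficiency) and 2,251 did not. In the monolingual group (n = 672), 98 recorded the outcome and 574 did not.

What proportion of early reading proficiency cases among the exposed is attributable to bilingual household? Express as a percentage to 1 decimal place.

60.4

From the description: a = 1314, b = 2251, c = 98, d = 574.
Risk in exposed = 1314/3565 = 0.36858; risk in unexposed = 98/672 = 0.14583.
RR = 0.36858/0.14583 = 2.52743
AR% = (RR − 1)/RR × 100 = (2.52743 − 1)/2.52743 × 100 = 60.4341%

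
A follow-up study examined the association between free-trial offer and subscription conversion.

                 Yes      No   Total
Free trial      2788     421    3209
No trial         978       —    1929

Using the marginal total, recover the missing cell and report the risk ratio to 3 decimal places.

1.714

The missing cell is in the unexposed row: 1929 − 978 = 951.
So a = 2788, b = 421, c = 978, d = 951.
RR = [a/(a+b)] / [c/(c+d)] = (2788/3209) / (978/1929) = 0.86881/0.50700 = 1.71363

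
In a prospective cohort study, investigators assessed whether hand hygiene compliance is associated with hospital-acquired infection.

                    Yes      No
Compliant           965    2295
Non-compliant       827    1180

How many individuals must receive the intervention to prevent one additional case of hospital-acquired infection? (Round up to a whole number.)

9

Risk in treated group = 965/3260 = 0.29601; risk in control = 827/2007 = 0.41206.
Absolute risk reduction = 0.41206 − 0.29601 = 0.11605
NNT = 1 / ARR = 1 / 0.11605 = 8.617 → round up → 9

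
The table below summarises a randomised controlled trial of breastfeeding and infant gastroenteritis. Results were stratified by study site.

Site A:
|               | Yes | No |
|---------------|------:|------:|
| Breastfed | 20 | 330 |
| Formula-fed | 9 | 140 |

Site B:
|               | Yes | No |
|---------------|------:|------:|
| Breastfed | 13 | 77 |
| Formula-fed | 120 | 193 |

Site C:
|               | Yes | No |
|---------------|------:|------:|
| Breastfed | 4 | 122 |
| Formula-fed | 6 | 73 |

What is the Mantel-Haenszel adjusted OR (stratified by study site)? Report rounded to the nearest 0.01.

OR_MH = Σ(aᵢdᵢ/nᵢ) / Σ(bᵢcᵢ/nᵢ), where nᵢ is the stratum total.
Stratum 1 (Site A): n = 499; a·d/n = 20·140/499 = 5.6112; b·c/n = 330·9/499 = 5.9519
Stratum 2 (Site B): n = 403; a·d/n = 13·193/403 = 6.2258; b·c/n = 77·120/403 = 22.9280
Stratum 3 (Site C): n = 205; a·d/n = 4·73/205 = 1.4244; b·c/n = 122·6/205 = 3.5707
OR_MH = (5.6112 + 6.2258 + 1.4244) / (5.9519 + 22.9280 + 3.5707) = 13.2614 / 32.4507 = 0.40866

0.41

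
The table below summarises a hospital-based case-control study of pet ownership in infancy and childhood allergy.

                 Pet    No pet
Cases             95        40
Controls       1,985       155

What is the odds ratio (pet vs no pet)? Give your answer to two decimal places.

0.19

Reading the table with exposure as columns: a = 95 (Pet, case), b = 1985 (Pet, non-case), c = 40 (No pet, case), d = 155.
OR = (a·d)/(b·c) = (95 × 155) / (1985 × 40) = 14725 / 79400 = 0.18545
Exposure is associated with lower odds of childhood allergy (OR = 0.19 < 1).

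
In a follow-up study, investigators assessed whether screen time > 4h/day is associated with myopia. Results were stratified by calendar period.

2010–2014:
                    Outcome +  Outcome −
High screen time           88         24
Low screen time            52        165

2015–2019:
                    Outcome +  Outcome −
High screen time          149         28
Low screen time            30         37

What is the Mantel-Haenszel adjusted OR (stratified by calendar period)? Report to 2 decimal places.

9.22

OR_MH = Σ(aᵢdᵢ/nᵢ) / Σ(bᵢcᵢ/nᵢ), where nᵢ is the stratum total.
Stratum 1 (2010–2014): n = 329; a·d/n = 88·165/329 = 44.1337; b·c/n = 24·52/329 = 3.7933
Stratum 2 (2015–2019): n = 244; a·d/n = 149·37/244 = 22.5943; b·c/n = 28·30/244 = 3.4426
OR_MH = (44.1337 + 22.5943) / (3.7933 + 3.4426) = 66.7280 / 7.2359 = 9.22175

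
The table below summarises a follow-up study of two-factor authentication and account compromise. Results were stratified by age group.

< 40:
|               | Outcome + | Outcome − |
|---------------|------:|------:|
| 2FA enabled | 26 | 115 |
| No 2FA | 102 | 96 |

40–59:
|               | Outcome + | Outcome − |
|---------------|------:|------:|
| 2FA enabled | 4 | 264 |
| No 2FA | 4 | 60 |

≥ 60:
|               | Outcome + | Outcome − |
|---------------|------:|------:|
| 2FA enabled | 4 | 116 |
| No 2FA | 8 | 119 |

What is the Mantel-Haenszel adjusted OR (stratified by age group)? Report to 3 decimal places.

OR_MH = Σ(aᵢdᵢ/nᵢ) / Σ(bᵢcᵢ/nᵢ), where nᵢ is the stratum total.
Stratum 1 (< 40): n = 339; a·d/n = 26·96/339 = 7.3628; b·c/n = 115·102/339 = 34.6018
Stratum 2 (40–59): n = 332; a·d/n = 4·60/332 = 0.7229; b·c/n = 264·4/332 = 3.1807
Stratum 3 (≥ 60): n = 247; a·d/n = 4·119/247 = 1.9271; b·c/n = 116·8/247 = 3.7571
OR_MH = (7.3628 + 0.7229 + 1.9271) / (34.6018 + 3.1807 + 3.7571) = 10.0128 / 41.5396 = 0.24104

0.241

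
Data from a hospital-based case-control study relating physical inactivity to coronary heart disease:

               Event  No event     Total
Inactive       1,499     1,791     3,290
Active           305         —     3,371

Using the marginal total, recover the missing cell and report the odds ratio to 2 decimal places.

8.41

The missing cell is in the unexposed row: 3371 − 305 = 3066.
So a = 1499, b = 1791, c = 305, d = 3066.
OR = (a·d)/(b·c) = (1499 × 3066) / (1791 × 305) = 4595934 / 546255 = 8.41353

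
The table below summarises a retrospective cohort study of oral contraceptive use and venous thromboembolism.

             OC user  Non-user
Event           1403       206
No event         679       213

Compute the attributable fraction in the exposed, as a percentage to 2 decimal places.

Reading the table with exposure as columns: a = 1403 (OC user, case), b = 679 (OC user, non-case), c = 206 (Non-user, case), d = 213.
Risk in exposed = 1403/2082 = 0.67387; risk in unexposed = 206/419 = 0.49165.
RR = 0.67387/0.49165 = 1.37064
AR% = (RR − 1)/RR × 100 = (1.37064 − 1)/1.37064 × 100 = 27.0414%

27.04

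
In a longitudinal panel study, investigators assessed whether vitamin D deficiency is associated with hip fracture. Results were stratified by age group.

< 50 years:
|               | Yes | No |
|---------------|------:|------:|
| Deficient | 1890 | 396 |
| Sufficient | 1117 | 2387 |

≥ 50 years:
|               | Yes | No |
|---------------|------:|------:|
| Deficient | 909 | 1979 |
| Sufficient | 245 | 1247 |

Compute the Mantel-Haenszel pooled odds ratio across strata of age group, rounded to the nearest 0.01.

OR_MH = Σ(aᵢdᵢ/nᵢ) / Σ(bᵢcᵢ/nᵢ), where nᵢ is the stratum total.
Stratum 1 (< 50 years): n = 5790; a·d/n = 1890·2387/5790 = 779.1762; b·c/n = 396·1117/5790 = 76.3959
Stratum 2 (≥ 50 years): n = 4380; a·d/n = 909·1247/4380 = 258.7952; b·c/n = 1979·245/4380 = 110.6975
OR_MH = (779.1762 + 258.7952) / (76.3959 + 110.6975) = 1037.9714 / 187.0933 = 5.54788

5.55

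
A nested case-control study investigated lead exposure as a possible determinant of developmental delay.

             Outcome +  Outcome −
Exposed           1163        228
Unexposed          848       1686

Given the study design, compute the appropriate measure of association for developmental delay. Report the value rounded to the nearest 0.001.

Cells: a = 1163, b = 228, c = 848, d = 1686.
This is a nested case-control study: participants were sampled on outcome status, so risks in the source population cannot be estimated directly — relative risk is not valid here. The odds ratio is the appropriate measure.
OR = (a·d)/(b·c) = (1163 × 1686) / (228 × 848) = 1960818 / 193344 = 10.14160

10.142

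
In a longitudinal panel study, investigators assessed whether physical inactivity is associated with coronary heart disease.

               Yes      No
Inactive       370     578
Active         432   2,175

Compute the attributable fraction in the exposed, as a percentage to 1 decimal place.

57.5

Cells: a = 370, b = 578, c = 432, d = 2175.
Risk in exposed = 370/948 = 0.39030; risk in unexposed = 432/2607 = 0.16571.
RR = 0.39030/0.16571 = 2.35532
AR% = (RR − 1)/RR × 100 = (2.35532 − 1)/2.35532 × 100 = 57.5430%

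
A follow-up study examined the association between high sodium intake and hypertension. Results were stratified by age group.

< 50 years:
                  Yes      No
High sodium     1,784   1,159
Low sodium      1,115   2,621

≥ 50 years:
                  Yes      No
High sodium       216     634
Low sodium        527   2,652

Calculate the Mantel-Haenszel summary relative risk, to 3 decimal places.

RR_MH = Σ(aᵢ·n₀ᵢ/nᵢ) / Σ(cᵢ·n₁ᵢ/nᵢ), with n₁ᵢ = aᵢ+bᵢ (exposed), n₀ᵢ = cᵢ+dᵢ (unexposed), nᵢ = n₁ᵢ+n₀ᵢ.
Stratum 1 (< 50 years): n₁ = 2943, n₀ = 3736, n = 6679; a·n₀/n = 1784·3736/6679 = 997.9075; c·n₁/n = 1115·2943/6679 = 491.3078
Stratum 2 (≥ 50 years): n₁ = 850, n₀ = 3179, n = 4029; a·n₀/n = 216·3179/4029 = 170.4304; c·n₁/n = 527·850/4029 = 111.1814
RR_MH = (997.9075 + 170.4304) / (491.3078 + 111.1814) = 1168.3379 / 602.4893 = 1.93918

1.939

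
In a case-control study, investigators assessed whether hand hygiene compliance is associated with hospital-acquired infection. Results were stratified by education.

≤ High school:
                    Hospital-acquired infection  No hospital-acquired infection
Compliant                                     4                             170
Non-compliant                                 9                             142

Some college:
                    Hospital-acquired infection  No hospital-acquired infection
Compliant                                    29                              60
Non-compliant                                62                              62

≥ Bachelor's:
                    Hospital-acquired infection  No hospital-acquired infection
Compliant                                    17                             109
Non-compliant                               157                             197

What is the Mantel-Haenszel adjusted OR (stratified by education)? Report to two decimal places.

0.30

OR_MH = Σ(aᵢdᵢ/nᵢ) / Σ(bᵢcᵢ/nᵢ), where nᵢ is the stratum total.
Stratum 1 (≤ High school): n = 325; a·d/n = 4·142/325 = 1.7477; b·c/n = 170·9/325 = 4.7077
Stratum 2 (Some college): n = 213; a·d/n = 29·62/213 = 8.4413; b·c/n = 60·62/213 = 17.4648
Stratum 3 (≥ Bachelor's): n = 480; a·d/n = 17·197/480 = 6.9771; b·c/n = 109·157/480 = 35.6521
OR_MH = (1.7477 + 8.4413 + 6.9771) / (4.7077 + 17.4648 + 35.6521) = 17.1661 / 57.8246 = 0.29687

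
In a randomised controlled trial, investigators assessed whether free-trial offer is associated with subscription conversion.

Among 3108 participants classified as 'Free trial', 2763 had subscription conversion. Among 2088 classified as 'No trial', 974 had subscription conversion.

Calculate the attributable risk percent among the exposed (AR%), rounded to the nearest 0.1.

47.5

From the description: a = 2763, b = 345, c = 974, d = 1114.
Risk in exposed = 2763/3108 = 0.88900; risk in unexposed = 974/2088 = 0.46648.
RR = 0.88900/0.46648 = 1.90577
AR% = (RR − 1)/RR × 100 = (1.90577 − 1)/1.90577 × 100 = 47.5279%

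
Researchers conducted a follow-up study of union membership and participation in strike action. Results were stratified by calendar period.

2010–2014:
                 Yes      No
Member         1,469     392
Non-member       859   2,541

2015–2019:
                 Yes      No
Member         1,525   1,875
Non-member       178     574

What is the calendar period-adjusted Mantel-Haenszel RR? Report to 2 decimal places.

RR_MH = Σ(aᵢ·n₀ᵢ/nᵢ) / Σ(cᵢ·n₁ᵢ/nᵢ), with n₁ᵢ = aᵢ+bᵢ (exposed), n₀ᵢ = cᵢ+dᵢ (unexposed), nᵢ = n₁ᵢ+n₀ᵢ.
Stratum 1 (2010–2014): n₁ = 1861, n₀ = 3400, n = 5261; a·n₀/n = 1469·3400/5261 = 949.3632; c·n₁/n = 859·1861/5261 = 303.8584
Stratum 2 (2015–2019): n₁ = 3400, n₀ = 752, n = 4152; a·n₀/n = 1525·752/4152 = 276.2042; c·n₁/n = 178·3400/4152 = 145.7611
RR_MH = (949.3632 + 276.2042) / (303.8584 + 145.7611) = 1225.5675 / 449.6195 = 2.72579

2.73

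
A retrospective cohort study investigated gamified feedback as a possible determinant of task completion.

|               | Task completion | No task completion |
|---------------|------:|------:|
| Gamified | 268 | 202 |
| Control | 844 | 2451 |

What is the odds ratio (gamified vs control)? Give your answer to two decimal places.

Cells: a = 268, b = 202, c = 844, d = 2451.
OR = (a·d)/(b·c) = (268 × 2451) / (202 × 844) = 656868 / 170488 = 3.85287
The odds of task completion are about 3.85 times as high in the gamified group.

3.85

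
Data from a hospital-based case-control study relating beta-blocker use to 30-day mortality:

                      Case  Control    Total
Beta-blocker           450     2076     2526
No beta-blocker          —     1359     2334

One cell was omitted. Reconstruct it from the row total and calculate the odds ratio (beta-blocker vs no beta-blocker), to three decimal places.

0.302

The missing cell is in the unexposed row: 2334 − 1359 = 975.
So a = 450, b = 2076, c = 975, d = 1359.
OR = (a·d)/(b·c) = (450 × 1359) / (2076 × 975) = 611550 / 2024100 = 0.30213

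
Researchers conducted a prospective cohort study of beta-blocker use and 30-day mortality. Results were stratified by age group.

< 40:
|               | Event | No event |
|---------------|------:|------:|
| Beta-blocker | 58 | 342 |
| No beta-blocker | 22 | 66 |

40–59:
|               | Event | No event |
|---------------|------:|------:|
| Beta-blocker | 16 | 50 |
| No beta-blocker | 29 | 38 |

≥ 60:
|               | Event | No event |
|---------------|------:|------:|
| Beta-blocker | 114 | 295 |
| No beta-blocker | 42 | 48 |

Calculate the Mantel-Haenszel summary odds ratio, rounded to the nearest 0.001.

OR_MH = Σ(aᵢdᵢ/nᵢ) / Σ(bᵢcᵢ/nᵢ), where nᵢ is the stratum total.
Stratum 1 (< 40): n = 488; a·d/n = 58·66/488 = 7.8443; b·c/n = 342·22/488 = 15.4180
Stratum 2 (40–59): n = 133; a·d/n = 16·38/133 = 4.5714; b·c/n = 50·29/133 = 10.9023
Stratum 3 (≥ 60): n = 499; a·d/n = 114·48/499 = 10.9659; b·c/n = 295·42/499 = 24.8297
OR_MH = (7.8443 + 4.5714 + 10.9659) / (15.4180 + 10.9023 + 24.8297) = 23.3816 / 51.1499 = 0.45712

0.457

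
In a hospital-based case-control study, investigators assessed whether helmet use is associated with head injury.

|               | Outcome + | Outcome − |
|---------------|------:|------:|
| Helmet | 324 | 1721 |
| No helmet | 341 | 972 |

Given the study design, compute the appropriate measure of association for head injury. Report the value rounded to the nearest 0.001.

Cells: a = 324, b = 1721, c = 341, d = 972.
This is a hospital-based case-control study: participants were sampled on outcome status, so risks in the source population cannot be estimated directly — relative risk is not valid here. The odds ratio is the appropriate measure.
OR = (a·d)/(b·c) = (324 × 972) / (1721 × 341) = 314928 / 586861 = 0.53663

0.537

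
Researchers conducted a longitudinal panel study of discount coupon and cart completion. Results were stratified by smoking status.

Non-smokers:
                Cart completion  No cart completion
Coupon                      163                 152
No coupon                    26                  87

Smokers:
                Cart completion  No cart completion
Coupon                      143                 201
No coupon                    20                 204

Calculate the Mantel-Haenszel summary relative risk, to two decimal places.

3.18

RR_MH = Σ(aᵢ·n₀ᵢ/nᵢ) / Σ(cᵢ·n₁ᵢ/nᵢ), with n₁ᵢ = aᵢ+bᵢ (exposed), n₀ᵢ = cᵢ+dᵢ (unexposed), nᵢ = n₁ᵢ+n₀ᵢ.
Stratum 1 (Non-smokers): n₁ = 315, n₀ = 113, n = 428; a·n₀/n = 163·113/428 = 43.0350; c·n₁/n = 26·315/428 = 19.1355
Stratum 2 (Smokers): n₁ = 344, n₀ = 224, n = 568; a·n₀/n = 143·224/568 = 56.3944; c·n₁/n = 20·344/568 = 12.1127
RR_MH = (43.0350 + 56.3944) / (19.1355 + 12.1127) = 99.4294 / 31.2482 = 3.18193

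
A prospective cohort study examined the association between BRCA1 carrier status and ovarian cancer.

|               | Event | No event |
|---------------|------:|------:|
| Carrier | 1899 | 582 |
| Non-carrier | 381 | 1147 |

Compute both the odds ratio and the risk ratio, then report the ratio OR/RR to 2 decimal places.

3.20

Cells: a = 1899, b = 582, c = 381, d = 1147.
OR = (1899·1147)/(582·381) = 2178153/221742 = 9.82292
Risk in exposed = 1899/2481 = 0.76542; risk in unexposed = 381/1528 = 0.24935; RR = 3.06970
OR/RR = 9.82292 / 3.06970 = 3.19995
The outcome is not rare, so the OR lies further from 1 than the RR.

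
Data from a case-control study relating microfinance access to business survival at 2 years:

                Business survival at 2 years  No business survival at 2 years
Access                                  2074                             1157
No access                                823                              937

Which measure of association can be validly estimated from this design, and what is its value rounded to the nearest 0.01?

2.04

Cells: a = 2074, b = 1157, c = 823, d = 937.
This is a case-control study: participants were sampled on outcome status, so risks in the source population cannot be estimated directly — relative risk is not valid here. The odds ratio is the appropriate measure.
OR = (a·d)/(b·c) = (2074 × 937) / (1157 × 823) = 1943338 / 952211 = 2.04087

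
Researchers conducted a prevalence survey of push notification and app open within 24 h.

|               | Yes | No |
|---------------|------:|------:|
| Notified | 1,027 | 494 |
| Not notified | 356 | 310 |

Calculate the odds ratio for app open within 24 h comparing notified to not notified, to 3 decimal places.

1.810

Cells: a = 1027, b = 494, c = 356, d = 310.
OR = (a·d)/(b·c) = (1027 × 310) / (494 × 356) = 318370 / 175864 = 1.81032
The odds of app open within 24 h are about 1.81 times as high in the notified group.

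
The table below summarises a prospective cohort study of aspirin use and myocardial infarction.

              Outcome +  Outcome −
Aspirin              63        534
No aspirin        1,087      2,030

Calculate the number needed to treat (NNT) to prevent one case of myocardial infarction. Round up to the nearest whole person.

Risk in treated group = 63/597 = 0.10553; risk in control = 1087/3117 = 0.34873.
Absolute risk reduction = 0.34873 − 0.10553 = 0.24321
NNT = 1 / ARR = 1 / 0.24321 = 4.112 → round up → 5

5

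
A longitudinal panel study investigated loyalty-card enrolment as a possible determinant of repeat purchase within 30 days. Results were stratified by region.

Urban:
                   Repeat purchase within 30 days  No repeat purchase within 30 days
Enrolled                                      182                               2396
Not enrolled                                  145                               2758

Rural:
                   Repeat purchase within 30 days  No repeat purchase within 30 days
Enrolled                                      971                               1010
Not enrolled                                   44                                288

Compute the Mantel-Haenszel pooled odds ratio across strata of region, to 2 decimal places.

OR_MH = Σ(aᵢdᵢ/nᵢ) / Σ(bᵢcᵢ/nᵢ), where nᵢ is the stratum total.
Stratum 1 (Urban): n = 5481; a·d/n = 182·2758/5481 = 91.5811; b·c/n = 2396·145/5481 = 63.3862
Stratum 2 (Rural): n = 2313; a·d/n = 971·288/2313 = 120.9027; b·c/n = 1010·44/2313 = 19.2131
OR_MH = (91.5811 + 120.9027) / (63.3862 + 19.2131) = 212.4838 / 82.5994 = 2.57246

2.57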